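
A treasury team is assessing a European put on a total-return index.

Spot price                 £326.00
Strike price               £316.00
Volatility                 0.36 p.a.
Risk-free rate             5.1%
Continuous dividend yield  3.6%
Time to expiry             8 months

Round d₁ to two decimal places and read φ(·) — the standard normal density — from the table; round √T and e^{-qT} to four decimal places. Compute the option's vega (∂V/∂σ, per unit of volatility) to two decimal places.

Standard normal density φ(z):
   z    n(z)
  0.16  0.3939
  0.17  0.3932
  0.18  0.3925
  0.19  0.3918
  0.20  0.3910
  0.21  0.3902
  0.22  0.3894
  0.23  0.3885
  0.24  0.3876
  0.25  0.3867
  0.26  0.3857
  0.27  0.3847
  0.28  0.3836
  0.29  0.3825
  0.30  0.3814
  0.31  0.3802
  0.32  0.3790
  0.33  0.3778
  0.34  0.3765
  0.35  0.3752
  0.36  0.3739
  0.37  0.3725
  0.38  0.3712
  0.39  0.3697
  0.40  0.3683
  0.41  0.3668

99.40

σ√T = 0.36 × 0.8165 = 0.2939
d₁ = [ln(326/316) + (0.051 − 0.036 + 0.36²/2)·0.6667] / 0.2939 = [0.0312 + 0.0532] / 0.2939 = 0.2870 ⇒ 0.29
√T = √0.6667 = 0.8165
φ(d₁) = φ(0.29) = 0.3825
e^(−qT) = e^(−0.036·0.6667) = 0.9763
vega = S·e^(−qT)·φ(d₁)·√T = 326·0.9763·0.3825·0.8165 = 99.4005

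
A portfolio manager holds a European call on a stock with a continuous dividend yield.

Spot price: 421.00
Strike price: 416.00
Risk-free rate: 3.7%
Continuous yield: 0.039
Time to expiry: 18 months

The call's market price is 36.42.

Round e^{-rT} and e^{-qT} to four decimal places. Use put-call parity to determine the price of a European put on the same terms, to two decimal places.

e^(−qT) = e^(−0.039·1.5) = 0.9432;  e^(−rT) = e^(−0.037·1.5) = 0.9460
Put-call parity: C − P = S·e^(−qT) − K·e^(−rT) = 421·0.9432 − 416·0.9460 = 397.0872 − 393.5360 = 3.5512
P = C − (C − P) = 36.42 − (3.5512) = 32.8688

32.87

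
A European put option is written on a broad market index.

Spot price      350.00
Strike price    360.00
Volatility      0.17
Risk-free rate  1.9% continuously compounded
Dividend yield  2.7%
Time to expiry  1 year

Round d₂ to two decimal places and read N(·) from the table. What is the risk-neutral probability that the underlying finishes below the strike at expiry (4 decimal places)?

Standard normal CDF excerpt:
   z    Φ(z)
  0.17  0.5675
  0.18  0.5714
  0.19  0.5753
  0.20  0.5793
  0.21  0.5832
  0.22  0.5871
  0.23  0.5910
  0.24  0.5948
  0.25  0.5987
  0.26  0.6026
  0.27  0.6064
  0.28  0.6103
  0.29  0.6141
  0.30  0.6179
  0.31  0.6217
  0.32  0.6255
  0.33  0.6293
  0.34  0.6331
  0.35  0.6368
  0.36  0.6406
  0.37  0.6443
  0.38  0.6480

σ√T = 0.17 × 1.0000 = 0.1700
ln(S/K) + (r − q + σ²/2)T = ln(350/360) + (0.019 − 0.027 + 0.17²/2)·1 = -0.0282 + 0.0065 = -0.0217
d₁ = -0.0217 / 0.1700 = -0.1278 ⇒ -0.13
d₂ = d₁ − σ√T = -0.1278 − 0.1700 = -0.2978 ⇒ -0.30
Pr(exercise) under Q = N(−d₂) = N(0.30) = 0.6179

0.6179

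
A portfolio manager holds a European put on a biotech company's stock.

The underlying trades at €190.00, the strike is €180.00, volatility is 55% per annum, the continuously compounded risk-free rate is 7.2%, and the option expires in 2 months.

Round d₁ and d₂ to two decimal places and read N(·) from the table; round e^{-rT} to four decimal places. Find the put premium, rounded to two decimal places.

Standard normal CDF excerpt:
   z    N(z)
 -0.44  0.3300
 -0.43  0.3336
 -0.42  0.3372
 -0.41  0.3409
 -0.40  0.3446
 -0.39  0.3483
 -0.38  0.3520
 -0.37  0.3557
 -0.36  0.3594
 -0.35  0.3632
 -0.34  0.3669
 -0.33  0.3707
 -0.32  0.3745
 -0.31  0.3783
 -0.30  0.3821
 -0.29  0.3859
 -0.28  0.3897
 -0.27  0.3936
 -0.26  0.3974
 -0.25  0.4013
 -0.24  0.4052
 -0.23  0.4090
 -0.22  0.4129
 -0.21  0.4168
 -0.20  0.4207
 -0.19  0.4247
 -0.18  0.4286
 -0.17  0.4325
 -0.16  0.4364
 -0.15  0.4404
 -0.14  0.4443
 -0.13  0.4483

€11.46

T = 0.1667;  σ√T = 0.2245
d₁ = [ln(190/180) + (0.072 + 0.55²/2)·0.1667] / 0.2245 = [0.0541 + 0.0372] / 0.2245 = 0.4065 ⇒ 0.41
d₂ = d₁ − σ√T = 0.4065 − 0.2245 = 0.1820 ⇒ 0.18
exp(−rT) = exp(−0.072·0.1667) = 0.9881
N(−d₂) = N(-0.18) = 0.4286;  N(−d₁) = N(-0.41) = 0.3409
P = 180·0.9881·0.4286 − 190·0.3409 = 76.2299 − 64.7710 = 11.4589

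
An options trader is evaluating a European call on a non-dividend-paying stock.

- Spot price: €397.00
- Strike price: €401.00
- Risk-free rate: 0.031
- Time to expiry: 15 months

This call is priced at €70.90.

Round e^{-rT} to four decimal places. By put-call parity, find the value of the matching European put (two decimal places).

exp(−rT) = exp(−0.031·1.25) = 0.9620
Put-call parity: C − P = S − K·e^(−rT) = 397 − 401·0.9620 = 397 − 385.7620 = 11.2380
P = C − (C − P) = 70.90 − (11.2380) = 59.6620

€59.66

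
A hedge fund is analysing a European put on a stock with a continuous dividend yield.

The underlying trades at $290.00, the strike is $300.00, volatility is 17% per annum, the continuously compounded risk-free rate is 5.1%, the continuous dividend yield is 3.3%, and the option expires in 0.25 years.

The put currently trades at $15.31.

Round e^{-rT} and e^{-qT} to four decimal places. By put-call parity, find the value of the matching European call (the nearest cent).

$6.74

exp(−qT) = exp(−0.033·0.25) = 0.9918;  exp(−rT) = exp(−0.051·0.25) = 0.9873
Put-call parity: C − P = S·e^(−qT) − K·e^(−rT) = 290·0.9918 − 300·0.9873 = 287.6220 − 296.1900 = -8.5680
C = P + (C − P) = 15.31 + (-8.5680) = 6.7420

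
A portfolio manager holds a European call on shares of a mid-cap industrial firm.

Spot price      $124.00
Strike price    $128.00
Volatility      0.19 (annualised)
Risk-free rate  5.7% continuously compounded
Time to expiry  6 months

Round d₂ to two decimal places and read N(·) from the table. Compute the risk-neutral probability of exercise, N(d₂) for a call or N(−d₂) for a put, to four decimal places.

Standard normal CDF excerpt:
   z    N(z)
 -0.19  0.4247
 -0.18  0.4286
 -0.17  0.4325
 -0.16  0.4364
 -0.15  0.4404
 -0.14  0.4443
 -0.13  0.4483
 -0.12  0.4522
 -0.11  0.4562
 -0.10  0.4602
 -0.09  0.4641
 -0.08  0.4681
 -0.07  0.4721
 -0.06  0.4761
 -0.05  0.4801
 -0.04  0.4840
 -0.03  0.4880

0.4641

σ√T = 0.19·√0.5 = 0.1344
d₁ = [ln(124/128) + (0.057 + 0.19²/2)·0.5] / 0.1344 = [-0.0317 + 0.0375] / 0.1344 = 0.0430 which rounds to 0.04
d₂ = d₁ − σ√T = 0.0430 − 0.1344 = -0.0914 which rounds to -0.09
Pr(exercise) under Q = N(d₂) = 0.4641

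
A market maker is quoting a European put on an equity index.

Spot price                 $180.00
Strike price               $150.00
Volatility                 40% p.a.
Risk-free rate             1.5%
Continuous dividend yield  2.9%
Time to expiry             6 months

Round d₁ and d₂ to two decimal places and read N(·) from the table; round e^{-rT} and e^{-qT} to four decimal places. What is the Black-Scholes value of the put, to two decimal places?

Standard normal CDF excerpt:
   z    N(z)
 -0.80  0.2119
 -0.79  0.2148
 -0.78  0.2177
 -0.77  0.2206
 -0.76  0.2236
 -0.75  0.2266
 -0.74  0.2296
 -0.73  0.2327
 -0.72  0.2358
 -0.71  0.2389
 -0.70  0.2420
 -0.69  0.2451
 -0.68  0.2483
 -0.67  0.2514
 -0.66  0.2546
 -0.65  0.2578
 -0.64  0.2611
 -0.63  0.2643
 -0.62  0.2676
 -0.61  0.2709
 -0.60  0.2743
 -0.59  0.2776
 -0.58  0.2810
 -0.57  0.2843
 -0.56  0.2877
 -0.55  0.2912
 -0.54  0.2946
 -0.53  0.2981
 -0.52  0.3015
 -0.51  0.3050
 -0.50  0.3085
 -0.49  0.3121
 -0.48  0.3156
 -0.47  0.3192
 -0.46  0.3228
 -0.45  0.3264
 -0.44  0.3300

$7.32

T = 0.5;  σ√T = 0.2828
d₁ = [ln(180/150) + (0.015 − 0.029 + 0.4²/2)·0.5] / 0.2828 = [0.1823 + 0.0330] / 0.2828 = 0.7613 which rounds to 0.76
d₂ = d₁ − σ√T = 0.7613 − 0.2828 = 0.4784 which rounds to 0.48
e^(−qT) = e^(−0.029·0.5) = 0.9856;  e^(−rT) = e^(−0.015·0.5) = 0.9925
N(−d₂) = N(-0.48) = 0.3156;  N(−d₁) = N(-0.76) = 0.2236
P = 150·0.9925·0.3156 − 180·0.9856·0.2236 = 46.9849 − 39.6684 = 7.3165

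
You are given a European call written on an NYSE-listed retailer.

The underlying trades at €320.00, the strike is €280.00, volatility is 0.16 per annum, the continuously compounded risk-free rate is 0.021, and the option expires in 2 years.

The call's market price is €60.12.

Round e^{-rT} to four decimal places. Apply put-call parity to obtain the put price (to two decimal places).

e^(−rT) = e^(−0.021·2) = 0.9589
Put-call parity: C − P = S − K·e^(−rT) = 320 − 280·0.9589 = 320 − 268.4920 = 51.5080
P = C − (C − P) = 60.12 − (51.5080) = 8.6120

€8.61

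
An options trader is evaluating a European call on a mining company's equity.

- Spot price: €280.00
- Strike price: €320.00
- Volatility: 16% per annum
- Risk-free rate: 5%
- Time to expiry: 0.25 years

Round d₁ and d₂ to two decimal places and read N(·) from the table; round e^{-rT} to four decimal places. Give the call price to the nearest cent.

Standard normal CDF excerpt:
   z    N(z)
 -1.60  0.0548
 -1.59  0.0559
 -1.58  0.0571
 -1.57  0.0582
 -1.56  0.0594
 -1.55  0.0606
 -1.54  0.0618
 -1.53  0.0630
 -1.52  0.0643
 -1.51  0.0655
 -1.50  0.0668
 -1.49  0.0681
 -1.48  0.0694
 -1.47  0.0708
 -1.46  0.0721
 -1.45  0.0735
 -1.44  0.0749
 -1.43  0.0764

σ√T = 0.16 × 0.5000 = 0.0800
ln(S/K) + (r + σ²/2)T = ln(280/320) + (0.05 + 0.16²/2)·0.25 = -0.1335 + 0.0157 = -0.1178
d₁ = -0.1178 / 0.0800 = -1.4729 ≈ -1.47
d₂ = d₁ − σ√T = -1.4729 − 0.0800 = -1.5529 ≈ -1.55
e^(−rT) = e^(−0.05·0.25) = 0.9876
N(d₁) = N(-1.47) = 0.0708;  N(d₂) = N(-1.55) = 0.0606
C = 280·0.0708 − 320·0.9876·0.0606 = 19.8240 − 19.1515 = 0.6725

€0.67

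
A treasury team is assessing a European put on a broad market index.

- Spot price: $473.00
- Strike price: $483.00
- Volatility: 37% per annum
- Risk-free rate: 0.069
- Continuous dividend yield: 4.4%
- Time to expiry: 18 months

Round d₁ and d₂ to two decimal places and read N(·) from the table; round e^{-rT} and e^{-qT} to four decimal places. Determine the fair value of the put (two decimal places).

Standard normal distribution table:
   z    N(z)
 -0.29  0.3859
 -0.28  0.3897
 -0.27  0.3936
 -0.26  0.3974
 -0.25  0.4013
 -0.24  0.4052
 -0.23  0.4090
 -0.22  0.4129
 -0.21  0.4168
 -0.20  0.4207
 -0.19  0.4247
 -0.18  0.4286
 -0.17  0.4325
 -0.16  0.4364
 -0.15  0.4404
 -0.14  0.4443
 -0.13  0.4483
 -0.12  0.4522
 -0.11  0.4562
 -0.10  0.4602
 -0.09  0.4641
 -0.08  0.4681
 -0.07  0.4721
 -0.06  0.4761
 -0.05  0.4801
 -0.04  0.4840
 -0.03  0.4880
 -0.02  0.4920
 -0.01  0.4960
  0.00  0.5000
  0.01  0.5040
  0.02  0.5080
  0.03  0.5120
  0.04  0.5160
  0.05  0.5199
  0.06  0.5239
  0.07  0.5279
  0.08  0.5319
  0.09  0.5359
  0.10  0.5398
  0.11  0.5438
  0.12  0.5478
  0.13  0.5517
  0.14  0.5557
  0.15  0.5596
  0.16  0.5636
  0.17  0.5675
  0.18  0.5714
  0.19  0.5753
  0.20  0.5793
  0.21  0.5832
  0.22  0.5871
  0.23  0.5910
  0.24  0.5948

T = 1.5;  σ√T = 0.4532
d₁ = [ln(473/483) + (0.069 − 0.044 + 0.37²/2)·1.5] / 0.4532 = [-0.0209 + 0.1402] / 0.4532 = 0.2632 which rounds to 0.26
d₂ = d₁ − σ√T = 0.2632 − 0.4532 = -0.1900 which rounds to -0.19
exp(−qT) = exp(−0.044·1.5) = 0.9361;  exp(−rT) = exp(−0.069·1.5) = 0.9017
N(−d₂) = N(0.19) = 0.5753;  N(−d₁) = N(-0.26) = 0.3974
P = 483·0.9017·0.5753 − 473·0.9361·0.3974 = 250.5553 − 175.9589 = 74.5964

$74.60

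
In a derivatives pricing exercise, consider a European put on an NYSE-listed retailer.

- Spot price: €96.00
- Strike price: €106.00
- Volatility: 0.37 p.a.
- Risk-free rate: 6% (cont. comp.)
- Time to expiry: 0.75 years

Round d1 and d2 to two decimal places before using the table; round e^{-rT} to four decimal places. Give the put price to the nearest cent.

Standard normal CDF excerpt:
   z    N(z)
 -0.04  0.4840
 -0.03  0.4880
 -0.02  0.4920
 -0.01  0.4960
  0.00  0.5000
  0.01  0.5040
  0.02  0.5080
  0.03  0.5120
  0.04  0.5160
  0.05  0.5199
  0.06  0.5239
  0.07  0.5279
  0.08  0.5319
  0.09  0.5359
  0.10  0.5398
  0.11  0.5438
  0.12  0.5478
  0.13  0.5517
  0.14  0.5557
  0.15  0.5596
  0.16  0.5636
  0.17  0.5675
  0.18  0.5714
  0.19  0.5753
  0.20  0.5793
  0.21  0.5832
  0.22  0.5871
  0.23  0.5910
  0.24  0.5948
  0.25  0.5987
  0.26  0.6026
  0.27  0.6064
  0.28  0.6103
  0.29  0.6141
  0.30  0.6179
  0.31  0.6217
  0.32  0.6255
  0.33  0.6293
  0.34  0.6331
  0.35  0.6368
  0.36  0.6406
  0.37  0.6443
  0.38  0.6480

σ√T = 0.37·√0.75 = 0.3204
ln(S/K) + (r + σ²/2)T = ln(96/106) + (0.06 + 0.37²/2)·0.75 = -0.0991 + 0.0963 = -0.0028
d₁ = -0.0028 / 0.3204 = -0.0086 which rounds to -0.01
d₂ = d₁ − σ√T = -0.0086 − 0.3204 = -0.3290 which rounds to -0.33
exp(−rT) = exp(−0.06·0.75) = 0.9560
N(−d₂) = N(0.33) = 0.6293;  N(−d₁) = N(0.01) = 0.5040
P = 106·0.9560·0.6293 − 96·0.5040 = 63.7707 − 48.3840 = 15.3867

€15.39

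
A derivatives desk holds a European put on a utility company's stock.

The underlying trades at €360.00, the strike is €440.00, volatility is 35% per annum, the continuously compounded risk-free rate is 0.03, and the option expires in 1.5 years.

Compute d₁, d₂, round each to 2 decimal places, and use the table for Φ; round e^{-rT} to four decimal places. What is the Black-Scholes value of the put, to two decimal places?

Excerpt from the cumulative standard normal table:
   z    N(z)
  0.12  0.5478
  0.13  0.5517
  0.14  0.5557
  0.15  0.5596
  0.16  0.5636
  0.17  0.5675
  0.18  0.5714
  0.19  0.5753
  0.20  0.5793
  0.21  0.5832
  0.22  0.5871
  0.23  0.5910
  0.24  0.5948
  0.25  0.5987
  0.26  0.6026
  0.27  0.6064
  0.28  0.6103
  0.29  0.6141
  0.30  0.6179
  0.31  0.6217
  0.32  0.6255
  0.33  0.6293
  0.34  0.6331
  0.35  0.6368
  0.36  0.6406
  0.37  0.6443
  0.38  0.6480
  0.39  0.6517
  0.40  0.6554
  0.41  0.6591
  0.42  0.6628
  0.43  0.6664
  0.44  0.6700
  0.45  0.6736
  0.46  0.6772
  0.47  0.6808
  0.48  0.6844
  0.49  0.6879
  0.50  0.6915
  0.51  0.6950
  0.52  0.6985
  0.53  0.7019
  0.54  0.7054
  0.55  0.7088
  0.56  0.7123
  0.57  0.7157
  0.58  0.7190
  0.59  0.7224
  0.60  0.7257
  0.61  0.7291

€100.98

σ√T = 0.35 × 1.2247 = 0.4287
d₁ = [ln(360/440) + (0.03 + ½·0.35²)·1.5] / (σ√T) = (-0.2007 + 0.1369) / 0.4287 = -0.1488 which rounds to -0.15
d₂ = -0.1488 − 0.4287 = -0.5775 which rounds to -0.58
e^(−rT) = e^(−0.03·1.5) = 0.9560
P = 440·0.9560·N(0.58) − 360·N(0.15) = 440·0.9560·0.7190 − 360·0.5596 = 302.4402 − 201.4560 = 100.9842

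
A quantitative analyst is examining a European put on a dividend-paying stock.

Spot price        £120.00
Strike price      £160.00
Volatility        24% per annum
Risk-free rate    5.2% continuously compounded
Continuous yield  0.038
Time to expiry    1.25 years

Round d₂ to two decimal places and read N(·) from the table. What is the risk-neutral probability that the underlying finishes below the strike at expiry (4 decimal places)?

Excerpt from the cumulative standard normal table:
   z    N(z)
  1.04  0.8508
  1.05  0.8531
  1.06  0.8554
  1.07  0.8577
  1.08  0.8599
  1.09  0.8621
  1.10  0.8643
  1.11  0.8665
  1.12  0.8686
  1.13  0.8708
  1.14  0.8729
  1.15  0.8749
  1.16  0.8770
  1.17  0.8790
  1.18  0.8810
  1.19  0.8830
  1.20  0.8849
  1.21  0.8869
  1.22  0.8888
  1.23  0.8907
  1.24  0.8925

T = 1.25;  σ√T = 0.2683
d₁ = [ln(120/160) + (0.052 − 0.038 + 0.24²/2)·1.25] / 0.2683 = [-0.2877 + 0.0535] / 0.2683 = -0.8727 ⇒ -0.87
d₂ = d₁ − σ√T = -0.8727 − 0.2683 = -1.1411 ⇒ -1.14
Pr(exercise) under Q = N(−d₂) = N(1.14) = 0.8729

0.8729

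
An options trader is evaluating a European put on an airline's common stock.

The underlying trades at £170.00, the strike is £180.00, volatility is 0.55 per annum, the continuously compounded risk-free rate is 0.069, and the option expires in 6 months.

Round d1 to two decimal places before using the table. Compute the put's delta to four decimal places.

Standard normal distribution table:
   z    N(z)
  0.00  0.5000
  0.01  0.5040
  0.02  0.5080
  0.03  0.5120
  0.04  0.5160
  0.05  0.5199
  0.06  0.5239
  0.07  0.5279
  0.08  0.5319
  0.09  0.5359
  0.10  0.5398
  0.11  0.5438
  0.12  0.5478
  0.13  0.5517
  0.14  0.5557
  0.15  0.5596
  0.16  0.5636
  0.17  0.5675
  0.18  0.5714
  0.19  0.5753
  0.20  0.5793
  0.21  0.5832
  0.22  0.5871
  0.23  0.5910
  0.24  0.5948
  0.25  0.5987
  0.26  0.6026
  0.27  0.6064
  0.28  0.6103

-0.4443

σ√T = 0.55·√0.5 = 0.3889
d₁ = [ln(170/180) + (0.069 + ½·0.55²)·0.5] / (σ√T) = (-0.0572 + 0.1101) / 0.3889 = 0.1362 → 0.14
N(d₁) = N(0.14) = 0.5557
Δ_put = N(d₁) − 1 = 0.5557 − 1 = -0.4443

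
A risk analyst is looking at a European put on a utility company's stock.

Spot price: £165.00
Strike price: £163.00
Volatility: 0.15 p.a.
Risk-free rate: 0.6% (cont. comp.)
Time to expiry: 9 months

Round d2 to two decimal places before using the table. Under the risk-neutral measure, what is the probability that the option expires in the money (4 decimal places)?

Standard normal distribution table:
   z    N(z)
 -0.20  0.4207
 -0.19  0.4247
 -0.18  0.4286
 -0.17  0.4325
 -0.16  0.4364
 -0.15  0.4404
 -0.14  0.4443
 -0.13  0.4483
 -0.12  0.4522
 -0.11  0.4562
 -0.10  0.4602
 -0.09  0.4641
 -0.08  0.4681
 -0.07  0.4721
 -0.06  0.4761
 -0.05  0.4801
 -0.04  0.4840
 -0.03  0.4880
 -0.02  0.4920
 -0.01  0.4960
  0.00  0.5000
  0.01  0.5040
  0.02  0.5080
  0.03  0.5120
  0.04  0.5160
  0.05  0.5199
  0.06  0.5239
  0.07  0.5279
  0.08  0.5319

T = 0.75;  σ√T = 0.1299
ln(S/K) + (r + σ²/2)T = ln(165/163) + (0.006 + 0.15²/2)·0.75 = 0.0122 + 0.0129 = 0.0251
d₁ = 0.0251 / 0.1299 = 0.1935 ≈ 0.19
d₂ = d₁ − σ√T = 0.1935 − 0.1299 = 0.0636 ≈ 0.06
Risk-neutral Pr[S_T < K] = N(−d₂) = N(-0.06) = 0.4761

0.4761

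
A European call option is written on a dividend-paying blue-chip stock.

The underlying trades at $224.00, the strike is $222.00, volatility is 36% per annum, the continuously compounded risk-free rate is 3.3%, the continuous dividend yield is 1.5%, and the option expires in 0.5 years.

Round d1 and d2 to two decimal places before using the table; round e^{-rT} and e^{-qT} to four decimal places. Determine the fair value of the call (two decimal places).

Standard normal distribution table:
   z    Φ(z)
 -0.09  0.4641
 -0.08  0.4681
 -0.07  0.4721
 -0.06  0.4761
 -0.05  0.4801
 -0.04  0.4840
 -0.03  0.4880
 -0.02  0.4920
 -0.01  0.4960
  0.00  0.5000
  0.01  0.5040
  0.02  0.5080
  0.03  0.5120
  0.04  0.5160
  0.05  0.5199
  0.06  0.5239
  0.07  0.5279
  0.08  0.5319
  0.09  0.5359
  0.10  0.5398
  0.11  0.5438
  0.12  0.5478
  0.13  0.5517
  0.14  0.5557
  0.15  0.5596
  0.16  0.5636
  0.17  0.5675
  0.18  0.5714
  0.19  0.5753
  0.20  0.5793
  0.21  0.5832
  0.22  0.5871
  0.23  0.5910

$24.83

σ√T = 0.36·√0.5 = 0.2546
ln(S/K) + (r − q + σ²/2)T = ln(224/222) + (0.033 − 0.015 + 0.36²/2)·0.5 = 0.0090 + 0.0414 = 0.0504
d₁ = 0.0504 / 0.2546 = 0.1979 which rounds to 0.20
d₂ = d₁ − σ√T = 0.1979 − 0.2546 = -0.0567 which rounds to -0.06
e^(−qT) = e^(−0.015·0.5) = 0.9925;  e^(−rT) = e^(−0.033·0.5) = 0.9836
N(d₁) = N(0.20) = 0.5793;  N(d₂) = N(-0.06) = 0.4761
C = 224·0.9925·0.5793 − 222·0.9836·0.4761 = 128.7900 − 103.9608 = 24.8292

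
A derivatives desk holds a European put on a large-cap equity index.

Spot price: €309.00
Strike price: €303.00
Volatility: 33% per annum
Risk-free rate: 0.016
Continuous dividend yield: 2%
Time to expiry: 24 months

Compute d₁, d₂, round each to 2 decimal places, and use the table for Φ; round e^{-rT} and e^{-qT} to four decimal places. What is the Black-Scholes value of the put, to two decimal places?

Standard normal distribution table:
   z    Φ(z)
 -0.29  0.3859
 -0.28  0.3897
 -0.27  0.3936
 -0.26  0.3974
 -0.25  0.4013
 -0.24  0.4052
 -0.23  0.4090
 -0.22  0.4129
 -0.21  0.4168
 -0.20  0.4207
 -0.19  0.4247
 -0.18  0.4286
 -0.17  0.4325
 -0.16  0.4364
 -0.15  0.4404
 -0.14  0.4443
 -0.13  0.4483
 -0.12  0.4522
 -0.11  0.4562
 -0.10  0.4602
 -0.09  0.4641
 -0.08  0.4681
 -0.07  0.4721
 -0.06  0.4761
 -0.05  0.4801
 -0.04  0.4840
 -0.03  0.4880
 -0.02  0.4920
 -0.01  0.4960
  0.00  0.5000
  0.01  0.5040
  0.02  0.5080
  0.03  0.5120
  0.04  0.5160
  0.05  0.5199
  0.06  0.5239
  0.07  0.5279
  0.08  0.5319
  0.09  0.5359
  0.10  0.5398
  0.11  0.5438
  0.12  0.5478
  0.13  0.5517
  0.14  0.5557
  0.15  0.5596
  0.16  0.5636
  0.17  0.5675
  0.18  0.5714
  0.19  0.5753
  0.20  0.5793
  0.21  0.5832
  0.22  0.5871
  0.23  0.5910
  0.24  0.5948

σ√T = 0.33 × 1.4142 = 0.4667
d₁ = [ln(309/303) + (0.016 − 0.02 + 0.33²/2)·2] / 0.4667 = [0.0196 + 0.1009] / 0.4667 = 0.2582 ≈ 0.26
d₂ = d₁ − σ√T = 0.2582 − 0.4667 = -0.2085 ≈ -0.21
exp(−qT) = exp(−0.02·2) = 0.9608;  exp(−rT) = exp(−0.016·2) = 0.9685
N(−d₂) = N(0.21) = 0.5832;  N(−d₁) = N(-0.26) = 0.3974
P = 303·0.9685·0.5832 − 309·0.9608·0.3974 = 171.1432 − 117.9830 = 53.1603

€53.16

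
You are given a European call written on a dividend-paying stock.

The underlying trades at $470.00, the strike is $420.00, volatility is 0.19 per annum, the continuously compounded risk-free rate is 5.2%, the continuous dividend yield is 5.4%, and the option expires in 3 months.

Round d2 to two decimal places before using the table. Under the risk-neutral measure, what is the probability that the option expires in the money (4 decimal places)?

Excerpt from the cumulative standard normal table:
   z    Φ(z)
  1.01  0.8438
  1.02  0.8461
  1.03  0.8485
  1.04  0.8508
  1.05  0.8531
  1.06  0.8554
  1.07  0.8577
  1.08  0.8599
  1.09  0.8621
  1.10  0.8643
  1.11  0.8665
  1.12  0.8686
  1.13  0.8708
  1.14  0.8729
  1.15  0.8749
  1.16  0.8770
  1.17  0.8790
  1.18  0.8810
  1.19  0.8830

0.8708

σ√T = 0.19 × 0.5000 = 0.0950
d₁ = [ln(470/420) + (0.052 − 0.054 + 0.19²/2)·0.25] / 0.0950 = [0.1125 + 0.0040] / 0.0950 = 1.2262 ≈ 1.23
d₂ = d₁ − σ√T = 1.2262 − 0.0950 = 1.1312 ≈ 1.13
Risk-neutral Pr[S_T > K] = N(d₂) = N(1.13) = 0.8708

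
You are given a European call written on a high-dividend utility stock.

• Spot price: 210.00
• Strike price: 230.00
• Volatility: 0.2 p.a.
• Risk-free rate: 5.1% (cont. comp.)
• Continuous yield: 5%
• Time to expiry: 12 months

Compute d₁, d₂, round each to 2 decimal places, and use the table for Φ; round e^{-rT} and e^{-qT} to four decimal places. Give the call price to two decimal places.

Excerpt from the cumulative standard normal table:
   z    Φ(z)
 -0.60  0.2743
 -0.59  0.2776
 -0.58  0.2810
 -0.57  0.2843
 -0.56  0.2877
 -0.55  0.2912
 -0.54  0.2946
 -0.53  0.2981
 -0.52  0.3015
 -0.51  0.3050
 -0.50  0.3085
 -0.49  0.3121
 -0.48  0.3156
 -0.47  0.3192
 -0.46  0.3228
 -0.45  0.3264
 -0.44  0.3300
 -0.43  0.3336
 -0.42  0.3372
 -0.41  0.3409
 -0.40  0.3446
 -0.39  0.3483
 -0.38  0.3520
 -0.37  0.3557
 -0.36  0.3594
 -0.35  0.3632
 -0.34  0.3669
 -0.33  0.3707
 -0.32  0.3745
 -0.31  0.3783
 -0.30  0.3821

8.90

T = 1;  σ√T = 0.2000
d₁ = [ln(210/230) + (0.051 − 0.05 + 0.2²/2)·1] / 0.2000 = [-0.0910 + 0.0210] / 0.2000 = -0.3499 ≈ -0.35
d₂ = d₁ − σ√T = -0.3499 − 0.2000 = -0.5499 ≈ -0.55
e^(−qT) = e^(−0.05·1) = 0.9512;  e^(−rT) = e^(−0.051·1) = 0.9503
N(d₁) = N(-0.35) = 0.3632;  N(d₂) = N(-0.55) = 0.2912
C = 210·0.9512·0.3632 − 230·0.9503·0.2912 = 72.5499 − 63.6473 = 8.9026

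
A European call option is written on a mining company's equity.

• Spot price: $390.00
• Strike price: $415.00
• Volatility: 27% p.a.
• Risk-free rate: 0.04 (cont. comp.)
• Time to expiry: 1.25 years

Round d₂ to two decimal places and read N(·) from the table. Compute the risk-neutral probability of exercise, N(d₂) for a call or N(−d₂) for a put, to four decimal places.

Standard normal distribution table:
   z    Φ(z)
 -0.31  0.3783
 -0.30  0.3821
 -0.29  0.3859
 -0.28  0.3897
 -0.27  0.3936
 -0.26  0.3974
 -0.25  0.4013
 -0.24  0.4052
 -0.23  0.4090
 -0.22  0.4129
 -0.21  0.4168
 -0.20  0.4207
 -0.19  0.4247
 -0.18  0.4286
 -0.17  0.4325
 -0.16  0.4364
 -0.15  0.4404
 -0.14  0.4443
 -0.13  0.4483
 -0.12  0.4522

T = 1.25;  σ√T = 0.3019
d₁ = [ln(390/415) + (0.04 + 0.27²/2)·1.25] / 0.3019 = [-0.0621 + 0.0956] / 0.3019 = 0.1107 ⇒ 0.11
d₂ = d₁ − σ√T = 0.1107 − 0.3019 = -0.1911 ⇒ -0.19
Risk-neutral Pr[S_T > K] = N(d₂) = N(-0.19) = 0.4247

0.4247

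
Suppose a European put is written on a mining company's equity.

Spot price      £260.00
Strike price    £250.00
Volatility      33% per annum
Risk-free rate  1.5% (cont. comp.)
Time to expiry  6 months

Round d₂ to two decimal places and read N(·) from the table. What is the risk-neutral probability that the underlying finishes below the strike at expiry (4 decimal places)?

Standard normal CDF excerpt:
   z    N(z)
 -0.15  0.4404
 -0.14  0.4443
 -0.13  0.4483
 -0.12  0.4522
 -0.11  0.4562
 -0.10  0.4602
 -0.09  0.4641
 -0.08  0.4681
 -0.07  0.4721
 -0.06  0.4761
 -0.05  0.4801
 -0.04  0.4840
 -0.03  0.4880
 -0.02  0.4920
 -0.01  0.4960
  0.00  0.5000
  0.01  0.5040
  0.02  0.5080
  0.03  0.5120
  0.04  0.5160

T = 0.5;  σ√T = 0.2333
d₁ = [ln(260/250) + (0.015 + ½·0.33²)·0.5] / (σ√T) = (0.0392 + 0.0347) / 0.2333 = 0.3169 ≈ 0.32
d₂ = 0.3169 − 0.2333 = 0.0835 ≈ 0.08
Risk-neutral Pr[S_T < K] = N(−d₂) = N(-0.08) = 0.4681

0.4681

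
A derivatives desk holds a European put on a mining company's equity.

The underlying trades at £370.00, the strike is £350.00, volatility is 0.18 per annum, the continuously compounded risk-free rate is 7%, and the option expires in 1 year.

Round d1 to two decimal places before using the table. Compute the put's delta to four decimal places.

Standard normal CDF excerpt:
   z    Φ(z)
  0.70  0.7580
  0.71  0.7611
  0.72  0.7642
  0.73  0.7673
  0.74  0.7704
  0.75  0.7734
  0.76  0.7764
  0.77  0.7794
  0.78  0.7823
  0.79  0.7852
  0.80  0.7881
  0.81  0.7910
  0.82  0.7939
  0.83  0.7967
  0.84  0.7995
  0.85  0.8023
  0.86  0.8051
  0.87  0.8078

σ√T = 0.18·√1 = 0.1800
d₁ = [ln(370/350) + (0.07 + 0.18²/2)·1] / 0.1800 = [0.0556 + 0.0862] / 0.1800 = 0.7876 → 0.79
N(d₁) = N(0.79) = 0.7852
Δ_put = N(d₁) − 1 = 0.7852 − 1 = -0.2148

-0.2148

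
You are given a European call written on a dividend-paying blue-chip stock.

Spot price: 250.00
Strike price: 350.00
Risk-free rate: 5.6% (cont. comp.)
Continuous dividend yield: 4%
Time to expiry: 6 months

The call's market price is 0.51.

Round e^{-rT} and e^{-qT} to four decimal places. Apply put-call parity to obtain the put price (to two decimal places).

95.80

e^(−qT) = e^(−0.04·0.5) = 0.9802;  e^(−rT) = e^(−0.056·0.5) = 0.9724
Put-call parity: C − P = S·e^(−qT) − K·e^(−rT) = 250·0.9802 − 350·0.9724 = 245.0500 − 340.3400 = -95.2900
P = C − (C − P) = 0.51 − (-95.2900) = 95.8000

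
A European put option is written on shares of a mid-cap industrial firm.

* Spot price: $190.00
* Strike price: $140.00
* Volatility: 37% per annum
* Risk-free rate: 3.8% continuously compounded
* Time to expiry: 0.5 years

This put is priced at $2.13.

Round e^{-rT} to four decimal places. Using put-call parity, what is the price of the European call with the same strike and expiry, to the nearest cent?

e^(−rT) = e^(−0.038·0.5) = 0.9812
Put-call parity: C − P = S − K·e^(−rT) = 190 − 140·0.9812 = 190 − 137.3680 = 52.6320
C = P + (C − P) = 2.13 + (52.6320) = 54.7620

$54.76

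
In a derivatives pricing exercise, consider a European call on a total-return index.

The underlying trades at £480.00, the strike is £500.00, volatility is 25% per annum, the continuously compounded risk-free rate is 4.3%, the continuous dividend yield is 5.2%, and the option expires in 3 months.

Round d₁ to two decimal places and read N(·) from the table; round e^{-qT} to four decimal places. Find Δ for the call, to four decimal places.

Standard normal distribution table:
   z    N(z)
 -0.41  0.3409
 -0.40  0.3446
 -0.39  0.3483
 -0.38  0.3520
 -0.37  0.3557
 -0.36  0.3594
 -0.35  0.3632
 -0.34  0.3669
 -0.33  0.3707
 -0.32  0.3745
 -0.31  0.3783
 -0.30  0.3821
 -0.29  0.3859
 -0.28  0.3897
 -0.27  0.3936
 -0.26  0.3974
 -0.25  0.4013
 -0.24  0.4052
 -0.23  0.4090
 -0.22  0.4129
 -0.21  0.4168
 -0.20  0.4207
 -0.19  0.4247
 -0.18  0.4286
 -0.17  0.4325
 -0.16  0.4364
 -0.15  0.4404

σ√T = 0.25·√0.25 = 0.1250
d₁ = [ln(480/500) + (0.043 − 0.052 + ½·0.25²)·0.25] / (σ√T) = (-0.0408 + 0.0056) / 0.1250 = -0.2821 ≈ -0.28
N(d₁) = N(-0.28) = 0.3897
Δ_call = e^(−qT)·N(d₁) = 0.9871·0.3897 = 0.3847

0.3847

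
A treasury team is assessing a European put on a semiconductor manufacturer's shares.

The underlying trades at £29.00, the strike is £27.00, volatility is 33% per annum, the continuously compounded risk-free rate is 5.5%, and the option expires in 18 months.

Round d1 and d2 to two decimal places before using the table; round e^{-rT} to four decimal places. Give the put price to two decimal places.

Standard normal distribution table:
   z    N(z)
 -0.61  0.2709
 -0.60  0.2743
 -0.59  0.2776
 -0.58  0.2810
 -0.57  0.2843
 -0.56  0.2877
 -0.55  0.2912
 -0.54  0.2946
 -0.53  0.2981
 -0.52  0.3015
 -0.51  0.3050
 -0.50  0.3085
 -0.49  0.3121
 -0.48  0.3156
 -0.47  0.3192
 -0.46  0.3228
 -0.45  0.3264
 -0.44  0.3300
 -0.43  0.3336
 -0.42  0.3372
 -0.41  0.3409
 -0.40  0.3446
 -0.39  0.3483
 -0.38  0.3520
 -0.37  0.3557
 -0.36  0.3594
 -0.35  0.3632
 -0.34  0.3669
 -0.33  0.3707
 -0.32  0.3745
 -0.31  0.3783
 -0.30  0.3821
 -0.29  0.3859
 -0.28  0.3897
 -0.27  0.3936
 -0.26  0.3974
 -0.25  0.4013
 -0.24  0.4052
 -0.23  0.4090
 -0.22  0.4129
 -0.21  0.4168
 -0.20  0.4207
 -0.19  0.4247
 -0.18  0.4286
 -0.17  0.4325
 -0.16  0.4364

£2.51

T = 1.5;  σ√T = 0.4042
d₁ = [ln(29/27) + (0.055 + 0.33²/2)·1.5] / 0.4042 = [0.0715 + 0.1642] / 0.4042 = 0.5830 which rounds to 0.58
d₂ = d₁ − σ√T = 0.5830 − 0.4042 = 0.1788 which rounds to 0.18
e^(−rT) = e^(−0.055·1.5) = 0.9208
N(−d₂) = N(-0.18) = 0.4286;  N(−d₁) = N(-0.58) = 0.2810
P = 27·0.9208·0.4286 − 29·0.2810 = 10.6557 − 8.1490 = 2.5067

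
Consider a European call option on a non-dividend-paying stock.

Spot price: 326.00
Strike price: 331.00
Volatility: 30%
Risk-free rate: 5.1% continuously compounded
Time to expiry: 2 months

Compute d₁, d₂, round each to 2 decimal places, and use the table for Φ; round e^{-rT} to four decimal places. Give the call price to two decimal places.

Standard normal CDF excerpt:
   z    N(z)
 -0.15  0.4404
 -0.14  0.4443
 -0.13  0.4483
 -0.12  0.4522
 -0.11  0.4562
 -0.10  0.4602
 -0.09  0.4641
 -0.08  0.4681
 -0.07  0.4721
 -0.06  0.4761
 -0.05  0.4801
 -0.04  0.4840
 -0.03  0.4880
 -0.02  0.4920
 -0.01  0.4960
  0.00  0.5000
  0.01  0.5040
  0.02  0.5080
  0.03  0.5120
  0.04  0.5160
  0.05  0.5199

σ√T = 0.3 × 0.4082 = 0.1225
d₁ = [ln(326/331) + (0.051 + 0.3²/2)·0.1667] / 0.1225 = [-0.0152 + 0.0160] / 0.1225 = 0.0064 ≈ 0.01
d₂ = d₁ − σ√T = 0.0064 − 0.1225 = -0.1161 ≈ -0.12
exp(−rT) = exp(−0.051·0.1667) = 0.9915
C = 326·N(0.01) − 331·0.9915·N(-0.12) = 326·0.5040 − 331·0.9915·0.4522 = 164.3040 − 148.4059 = 15.8981

15.90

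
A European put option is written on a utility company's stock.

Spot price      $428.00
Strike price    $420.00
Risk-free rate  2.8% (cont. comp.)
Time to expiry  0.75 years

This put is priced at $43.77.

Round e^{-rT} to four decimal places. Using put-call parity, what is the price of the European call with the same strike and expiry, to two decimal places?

$60.51

exp(−rT) = exp(−0.028·0.75) = 0.9792
Put-call parity: C − P = S − K·e^(−rT) = 428 − 420·0.9792 = 428 − 411.2640 = 16.7360
C = P + (C − P) = 43.77 + (16.7360) = 60.5060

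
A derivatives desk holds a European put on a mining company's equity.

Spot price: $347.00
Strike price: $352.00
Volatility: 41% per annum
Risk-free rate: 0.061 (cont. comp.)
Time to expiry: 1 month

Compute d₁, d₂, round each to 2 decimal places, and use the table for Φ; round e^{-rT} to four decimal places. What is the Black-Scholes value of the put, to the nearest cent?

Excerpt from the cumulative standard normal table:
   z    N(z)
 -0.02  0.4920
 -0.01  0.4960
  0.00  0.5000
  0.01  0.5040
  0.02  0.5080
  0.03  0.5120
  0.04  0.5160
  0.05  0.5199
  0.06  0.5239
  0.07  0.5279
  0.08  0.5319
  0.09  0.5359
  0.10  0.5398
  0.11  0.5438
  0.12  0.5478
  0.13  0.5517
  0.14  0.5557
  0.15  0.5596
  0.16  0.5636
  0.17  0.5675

T = 0.08333;  σ√T = 0.1184
d₁ = [ln(347/352) + (0.061 + ½·0.41²)·0.08333] / (σ√T) = (-0.0143 + 0.0121) / 0.1184 = -0.0187 → -0.02
d₂ = -0.0187 − 0.1184 = -0.1371 → -0.14
e^(−rT) = e^(−0.061·0.08333) = 0.9949
N(−d₂) = N(0.14) = 0.5557;  N(−d₁) = N(0.02) = 0.5080
P = 352·0.9949·0.5557 − 347·0.5080 = 194.6088 − 176.2760 = 18.3328

$18.33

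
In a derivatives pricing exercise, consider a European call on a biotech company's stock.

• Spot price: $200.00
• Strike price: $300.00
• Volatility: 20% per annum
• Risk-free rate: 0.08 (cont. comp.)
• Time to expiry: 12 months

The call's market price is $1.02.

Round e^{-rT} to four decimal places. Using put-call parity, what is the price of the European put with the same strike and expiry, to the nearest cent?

$77.95

exp(−rT) = exp(−0.08·1) = 0.9231
Put-call parity: C − P = S − K·e^(−rT) = 200 − 300·0.9231 = 200 − 276.9300 = -76.9300
P = C − (C − P) = 1.02 − (-76.9300) = 77.9500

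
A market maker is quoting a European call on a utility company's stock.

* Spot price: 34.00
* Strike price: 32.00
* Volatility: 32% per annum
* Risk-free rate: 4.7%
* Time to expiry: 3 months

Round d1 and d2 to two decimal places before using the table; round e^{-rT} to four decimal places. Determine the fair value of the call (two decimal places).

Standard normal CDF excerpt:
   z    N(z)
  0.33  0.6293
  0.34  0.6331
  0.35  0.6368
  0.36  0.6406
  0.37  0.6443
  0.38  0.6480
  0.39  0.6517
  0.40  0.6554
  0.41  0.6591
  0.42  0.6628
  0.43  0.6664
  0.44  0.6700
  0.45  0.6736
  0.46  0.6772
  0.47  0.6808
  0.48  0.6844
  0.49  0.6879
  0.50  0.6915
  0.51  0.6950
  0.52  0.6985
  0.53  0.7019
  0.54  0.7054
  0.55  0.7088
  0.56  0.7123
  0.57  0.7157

σ√T = 0.32 × 0.5000 = 0.1600
d₁ = [ln(34/32) + (0.047 + 0.32²/2)·0.25] / 0.1600 = [0.0606 + 0.0246] / 0.1600 = 0.5323 ≈ 0.53
d₂ = d₁ − σ√T = 0.5323 − 0.1600 = 0.3723 ≈ 0.37
exp(−rT) = exp(−0.047·0.25) = 0.9883
N(d₁) = N(0.53) = 0.7019;  N(d₂) = N(0.37) = 0.6443
C = 34·0.7019 − 32·0.9883·0.6443 = 23.8646 − 20.3764 = 3.4882

3.49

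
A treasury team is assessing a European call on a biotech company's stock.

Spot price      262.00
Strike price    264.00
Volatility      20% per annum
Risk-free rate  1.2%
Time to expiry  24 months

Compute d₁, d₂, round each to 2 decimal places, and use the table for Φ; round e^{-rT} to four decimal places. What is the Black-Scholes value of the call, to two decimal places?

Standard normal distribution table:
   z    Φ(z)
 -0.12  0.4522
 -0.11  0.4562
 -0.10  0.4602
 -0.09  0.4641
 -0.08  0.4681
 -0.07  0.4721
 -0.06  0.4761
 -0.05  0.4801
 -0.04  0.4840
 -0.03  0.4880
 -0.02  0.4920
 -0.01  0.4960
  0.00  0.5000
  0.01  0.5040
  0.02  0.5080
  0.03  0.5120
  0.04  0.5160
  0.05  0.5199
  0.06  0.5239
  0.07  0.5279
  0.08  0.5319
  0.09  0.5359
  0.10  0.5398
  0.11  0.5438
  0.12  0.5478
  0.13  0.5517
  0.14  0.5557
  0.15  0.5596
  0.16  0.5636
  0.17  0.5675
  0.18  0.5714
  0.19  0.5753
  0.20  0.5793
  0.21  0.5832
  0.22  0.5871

31.13

σ√T = 0.2 × 1.4142 = 0.2828
d₁ = [ln(262/264) + (0.012 + 0.2²/2)·2] / 0.2828 = [-0.0076 + 0.0640] / 0.2828 = 0.1994 → 0.20
d₂ = d₁ − σ√T = 0.1994 − 0.2828 = -0.0835 → -0.08
e^(−rT) = e^(−0.012·2) = 0.9763
C = 262·N(0.20) − 264·0.9763·N(-0.08) = 262·0.5793 − 264·0.9763·0.4681 = 151.7766 − 120.6496 = 31.1270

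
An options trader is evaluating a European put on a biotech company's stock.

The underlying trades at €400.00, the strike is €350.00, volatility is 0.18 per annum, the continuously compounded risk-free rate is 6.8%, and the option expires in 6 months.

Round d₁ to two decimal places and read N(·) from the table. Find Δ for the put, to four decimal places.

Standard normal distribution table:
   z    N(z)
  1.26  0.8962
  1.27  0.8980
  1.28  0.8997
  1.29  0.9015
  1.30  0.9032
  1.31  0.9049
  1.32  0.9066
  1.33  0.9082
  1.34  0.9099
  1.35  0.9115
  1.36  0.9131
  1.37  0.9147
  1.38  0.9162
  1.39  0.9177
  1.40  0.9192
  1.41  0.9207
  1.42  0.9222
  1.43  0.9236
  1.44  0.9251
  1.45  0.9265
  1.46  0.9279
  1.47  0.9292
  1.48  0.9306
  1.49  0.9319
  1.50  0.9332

T = 0.5;  σ√T = 0.1273
ln(S/K) + (r + σ²/2)T = ln(400/350) + (0.068 + 0.18²/2)·0.5 = 0.1335 + 0.0421 = 0.1756
d₁ = 0.1756 / 0.1273 = 1.3799 which rounds to 1.38
N(d₁) = N(1.38) = 0.9162
Δ_put = N(d₁) − 1 = 0.9162 − 1 = -0.0838

-0.0838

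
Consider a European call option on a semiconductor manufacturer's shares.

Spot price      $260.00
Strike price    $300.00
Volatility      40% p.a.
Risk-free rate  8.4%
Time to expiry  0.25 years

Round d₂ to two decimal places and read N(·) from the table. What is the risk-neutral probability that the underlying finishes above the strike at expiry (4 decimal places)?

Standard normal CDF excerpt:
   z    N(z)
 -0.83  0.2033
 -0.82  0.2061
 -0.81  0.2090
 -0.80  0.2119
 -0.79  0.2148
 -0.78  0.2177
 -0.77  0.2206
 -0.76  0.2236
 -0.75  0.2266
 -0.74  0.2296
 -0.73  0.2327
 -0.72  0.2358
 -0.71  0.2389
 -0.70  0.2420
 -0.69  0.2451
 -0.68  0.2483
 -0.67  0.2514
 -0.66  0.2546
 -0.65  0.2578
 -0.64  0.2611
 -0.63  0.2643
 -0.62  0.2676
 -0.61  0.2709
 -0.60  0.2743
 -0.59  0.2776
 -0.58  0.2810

σ√T = 0.4·√0.25 = 0.2000
d₁ = [ln(260/300) + (0.084 + 0.4²/2)·0.25] / 0.2000 = [-0.1431 + 0.0410] / 0.2000 = -0.5105 ⇒ -0.51
d₂ = d₁ − σ√T = -0.5105 − 0.2000 = -0.7105 ⇒ -0.71
Risk-neutral Pr[S_T > K] = N(d₂) = N(-0.71) = 0.2389

0.2389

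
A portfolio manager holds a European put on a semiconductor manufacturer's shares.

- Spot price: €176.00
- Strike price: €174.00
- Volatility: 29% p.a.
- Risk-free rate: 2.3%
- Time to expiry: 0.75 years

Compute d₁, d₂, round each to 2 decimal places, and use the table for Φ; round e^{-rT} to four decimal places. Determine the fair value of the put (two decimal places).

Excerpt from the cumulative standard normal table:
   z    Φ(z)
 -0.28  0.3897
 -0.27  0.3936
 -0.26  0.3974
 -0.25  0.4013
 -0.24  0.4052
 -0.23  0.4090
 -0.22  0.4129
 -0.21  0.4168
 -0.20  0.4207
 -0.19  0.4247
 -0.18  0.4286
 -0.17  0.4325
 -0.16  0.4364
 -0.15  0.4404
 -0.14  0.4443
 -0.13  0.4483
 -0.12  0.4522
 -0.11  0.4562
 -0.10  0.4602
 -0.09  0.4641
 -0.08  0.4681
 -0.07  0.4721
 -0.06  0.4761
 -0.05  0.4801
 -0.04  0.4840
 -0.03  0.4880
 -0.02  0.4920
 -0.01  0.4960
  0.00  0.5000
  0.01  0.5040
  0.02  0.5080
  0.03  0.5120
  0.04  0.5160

€14.88

T = 0.75;  σ√T = 0.2511
d₁ = [ln(176/174) + (0.023 + 0.29²/2)·0.75] / 0.2511 = [0.0114 + 0.0488] / 0.2511 = 0.2398 → 0.24
d₂ = d₁ − σ√T = 0.2398 − 0.2511 = -0.0114 → -0.01
e^(−rT) = e^(−0.023·0.75) = 0.9829
P = 174·0.9829·N(0.01) − 176·N(-0.24) = 174·0.9829·0.5040 − 176·0.4052 = 86.1964 − 71.3152 = 14.8812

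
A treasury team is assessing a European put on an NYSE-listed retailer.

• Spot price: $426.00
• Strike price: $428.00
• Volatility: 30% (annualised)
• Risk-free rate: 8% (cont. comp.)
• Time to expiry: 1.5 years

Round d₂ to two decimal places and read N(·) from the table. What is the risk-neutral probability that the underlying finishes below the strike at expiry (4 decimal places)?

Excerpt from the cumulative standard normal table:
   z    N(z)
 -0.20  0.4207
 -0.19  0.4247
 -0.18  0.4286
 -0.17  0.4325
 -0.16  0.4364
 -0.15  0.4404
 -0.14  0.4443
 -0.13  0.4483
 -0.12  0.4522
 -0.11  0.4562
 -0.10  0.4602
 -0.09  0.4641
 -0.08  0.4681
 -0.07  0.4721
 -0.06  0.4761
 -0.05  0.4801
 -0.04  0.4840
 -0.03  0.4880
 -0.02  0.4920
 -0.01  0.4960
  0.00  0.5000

T = 1.5;  σ√T = 0.3674
d₁ = [ln(426/428) + (0.08 + ½·0.3²)·1.5] / (σ√T) = (-0.0047 + 0.1875) / 0.3674 = 0.4976 ≈ 0.50
d₂ = 0.4976 − 0.3674 = 0.1301 ≈ 0.13
Pr(exercise) under Q = N(−d₂) = N(-0.13) = 0.4483

0.4483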